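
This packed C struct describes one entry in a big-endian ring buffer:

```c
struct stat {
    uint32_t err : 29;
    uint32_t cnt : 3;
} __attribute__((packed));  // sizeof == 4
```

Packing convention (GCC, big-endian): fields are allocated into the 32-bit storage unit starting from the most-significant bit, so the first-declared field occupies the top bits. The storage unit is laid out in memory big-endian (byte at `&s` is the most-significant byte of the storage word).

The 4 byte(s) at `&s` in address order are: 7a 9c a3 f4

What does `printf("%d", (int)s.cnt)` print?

4

[0]=0x7a [1]=0x9c [2]=0xa3 [3]=0xf4 (big-endian) → word 0x7a9ca3f4
err:29 @ bit 3 → (0x7a9ca3f4>>3)&0x1fffffff = 0xf53947e
cnt:3 @ bit 0 → (0x7a9ca3f4>>0)&0x7 = 0x4  ←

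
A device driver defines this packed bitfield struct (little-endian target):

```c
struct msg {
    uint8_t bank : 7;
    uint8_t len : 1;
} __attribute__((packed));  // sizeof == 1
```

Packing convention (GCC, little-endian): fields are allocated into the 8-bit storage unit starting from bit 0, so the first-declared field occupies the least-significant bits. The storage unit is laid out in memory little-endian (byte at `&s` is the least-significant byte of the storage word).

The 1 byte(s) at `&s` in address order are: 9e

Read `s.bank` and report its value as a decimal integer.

30

[0]=0x9e (little-endian) → word 0x9e
bank:7 @ bit 0 → (0x9e>>0)&0x7f = 0x1e  ←
len:1 @ bit 7 → (0x9e>>7)&0x1 = 0x1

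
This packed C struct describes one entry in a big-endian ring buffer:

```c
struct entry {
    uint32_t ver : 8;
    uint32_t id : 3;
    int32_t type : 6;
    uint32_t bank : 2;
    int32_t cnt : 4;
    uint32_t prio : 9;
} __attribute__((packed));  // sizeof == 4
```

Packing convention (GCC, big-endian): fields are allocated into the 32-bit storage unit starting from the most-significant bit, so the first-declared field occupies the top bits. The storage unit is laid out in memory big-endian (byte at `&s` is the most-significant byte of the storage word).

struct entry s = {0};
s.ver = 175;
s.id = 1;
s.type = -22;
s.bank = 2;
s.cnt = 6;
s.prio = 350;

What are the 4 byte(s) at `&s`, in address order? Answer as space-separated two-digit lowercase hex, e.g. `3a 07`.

ver (8b) val=175 bits=0xaf at bit 24: 0xaf000000
id (3b) val=1 bits=0x1 at bit 21: 0xaf200000
type (6b) val=-22 bits=0x2a at bit 15: 0xaf350000
bank (2b) val=2 bits=0x2 at bit 13: 0xaf354000
cnt (4b) val=6 bits=0x6 at bit 9: 0xaf354c00
prio (9b) val=350 bits=0x15e at bit 0: 0xaf354d5e
word = 0xaf354d5e → big-endian bytes:
  [0]=0xaf  [1]=0x35  [2]=0x4d  [3]=0x5e

af 35 4d 5e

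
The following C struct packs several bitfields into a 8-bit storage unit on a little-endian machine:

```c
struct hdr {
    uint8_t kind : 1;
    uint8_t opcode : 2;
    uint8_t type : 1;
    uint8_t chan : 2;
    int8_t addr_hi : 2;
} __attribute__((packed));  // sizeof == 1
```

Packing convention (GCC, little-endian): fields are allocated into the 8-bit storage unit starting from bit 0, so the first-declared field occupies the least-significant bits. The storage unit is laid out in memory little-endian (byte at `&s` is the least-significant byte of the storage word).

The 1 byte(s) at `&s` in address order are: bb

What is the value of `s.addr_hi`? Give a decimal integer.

[0]=0xbb (little-endian) → word 0xbb
kind:1 @ bit 0 → (0xbb>>0)&0x1 = 0x1
opcode:2 @ bit 1 → (0xbb>>1)&0x3 = 0x1
type:1 @ bit 3 → (0xbb>>3)&0x1 = 0x1
chan:2 @ bit 4 → (0xbb>>4)&0x3 = 0x3
addr_hi:2 @ bit 6 → (0xbb>>6)&0x3 = 0x2  ←
addr_hi signed 2b, MSB=1: 2 - 4 = -2

-2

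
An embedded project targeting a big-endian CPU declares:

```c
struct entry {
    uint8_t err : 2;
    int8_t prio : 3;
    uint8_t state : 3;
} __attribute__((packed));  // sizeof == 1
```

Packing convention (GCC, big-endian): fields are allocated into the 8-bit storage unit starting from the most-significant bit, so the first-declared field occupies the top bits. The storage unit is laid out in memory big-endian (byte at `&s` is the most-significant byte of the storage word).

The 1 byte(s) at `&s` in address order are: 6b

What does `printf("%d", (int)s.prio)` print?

-3

[0]=0x6b (big-endian) → word 0x6b
err [6+:2] = (word>>6) & 0x3 = 1
prio [3+:3] = (word>>3) & 0x7 = 5  ←
state [0+:3] = (word>>0) & 0x7 = 3
prio signed 3b, MSB=1: 5 - 8 = -3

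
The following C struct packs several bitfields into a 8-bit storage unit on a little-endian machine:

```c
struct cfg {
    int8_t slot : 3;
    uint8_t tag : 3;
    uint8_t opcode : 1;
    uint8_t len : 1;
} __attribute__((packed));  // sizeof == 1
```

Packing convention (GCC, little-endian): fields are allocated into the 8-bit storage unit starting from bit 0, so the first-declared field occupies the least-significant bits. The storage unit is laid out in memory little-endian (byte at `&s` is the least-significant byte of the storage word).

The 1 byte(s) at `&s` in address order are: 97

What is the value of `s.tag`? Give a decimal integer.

[0]=0x97 (little-endian) → word 0x97
slot [0+:3] = (word>>0) & 0x7 = 7
tag [3+:3] = (word>>3) & 0x7 = 2  ←
opcode [6+:1] = (word>>6) & 0x1 = 0
len [7+:1] = (word>>7) & 0x1 = 1

2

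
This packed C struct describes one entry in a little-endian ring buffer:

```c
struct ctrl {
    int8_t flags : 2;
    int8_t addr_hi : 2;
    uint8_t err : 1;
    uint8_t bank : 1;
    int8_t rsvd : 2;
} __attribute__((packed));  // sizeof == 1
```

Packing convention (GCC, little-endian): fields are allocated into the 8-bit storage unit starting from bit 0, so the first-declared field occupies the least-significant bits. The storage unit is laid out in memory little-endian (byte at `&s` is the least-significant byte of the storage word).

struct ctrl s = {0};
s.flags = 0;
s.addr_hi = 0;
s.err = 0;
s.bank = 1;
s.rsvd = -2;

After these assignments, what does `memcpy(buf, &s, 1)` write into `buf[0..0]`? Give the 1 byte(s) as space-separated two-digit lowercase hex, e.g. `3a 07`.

flags (2b) val=0 bits=0x0 at bit 0: 0x00
addr_hi (2b) val=0 bits=0x0 at bit 2: 0x00
err (1b) val=0 bits=0x0 at bit 4: 0x00
bank (1b) val=1 bits=0x1 at bit 5: 0x20
rsvd (2b) val=-2 bits=0x2 at bit 6: 0xa0
word = 0xa0 → little-endian bytes:
  [0]=0xa0

a0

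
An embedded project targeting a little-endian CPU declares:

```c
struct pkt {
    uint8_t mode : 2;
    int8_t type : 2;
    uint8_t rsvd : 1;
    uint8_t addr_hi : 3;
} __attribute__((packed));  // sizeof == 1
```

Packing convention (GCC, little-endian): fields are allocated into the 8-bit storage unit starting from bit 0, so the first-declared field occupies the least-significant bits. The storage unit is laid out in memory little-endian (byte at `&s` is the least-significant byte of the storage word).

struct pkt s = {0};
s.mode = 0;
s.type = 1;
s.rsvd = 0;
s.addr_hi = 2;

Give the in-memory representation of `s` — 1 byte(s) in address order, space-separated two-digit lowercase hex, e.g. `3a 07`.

44

mode:2 = 0 → 0x0 << 0 → word 0x00
type:2 = 1 → 0x1 << 2 → word 0x04
rsvd:1 = 0 → 0x0 << 4 → word 0x04
addr_hi:3 = 2 → 0x2 << 5 → word 0x44
word = 0x44 → little-endian bytes:
  [0]=0x44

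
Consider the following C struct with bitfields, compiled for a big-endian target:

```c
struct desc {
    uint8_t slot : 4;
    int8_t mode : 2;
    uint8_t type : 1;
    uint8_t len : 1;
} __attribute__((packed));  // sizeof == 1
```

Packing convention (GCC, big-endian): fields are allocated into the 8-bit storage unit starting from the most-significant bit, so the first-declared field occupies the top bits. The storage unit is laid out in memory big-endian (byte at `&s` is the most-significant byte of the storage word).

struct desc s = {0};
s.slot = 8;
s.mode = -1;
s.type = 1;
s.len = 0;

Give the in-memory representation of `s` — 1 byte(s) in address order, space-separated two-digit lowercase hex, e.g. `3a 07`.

8e

slot (4b) val=8 bits=0x8 at bit 4: 0x80
mode (2b) val=-1 bits=0x3 at bit 2: 0x8c
type (1b) val=1 bits=0x1 at bit 1: 0x8e
len (1b) val=0 bits=0x0 at bit 0: 0x8e
word = 0x8e → big-endian bytes:
  [0]=0x8e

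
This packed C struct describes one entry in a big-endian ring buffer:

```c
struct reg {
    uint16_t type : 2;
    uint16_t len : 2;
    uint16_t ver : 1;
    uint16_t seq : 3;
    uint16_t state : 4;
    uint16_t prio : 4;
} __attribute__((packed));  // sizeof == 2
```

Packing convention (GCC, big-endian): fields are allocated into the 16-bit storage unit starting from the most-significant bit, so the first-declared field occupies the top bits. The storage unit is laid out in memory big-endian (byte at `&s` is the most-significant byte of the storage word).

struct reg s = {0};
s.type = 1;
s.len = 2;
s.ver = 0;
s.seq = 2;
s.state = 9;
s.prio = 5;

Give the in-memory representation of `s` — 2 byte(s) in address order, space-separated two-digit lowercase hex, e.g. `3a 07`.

62 95

type (2b) val=1 bits=0x1 at bit 14: 0x4000
len (2b) val=2 bits=0x2 at bit 12: 0x6000
ver (1b) val=0 bits=0x0 at bit 11: 0x6000
seq (3b) val=2 bits=0x2 at bit 8: 0x6200
state (4b) val=9 bits=0x9 at bit 4: 0x6290
prio (4b) val=5 bits=0x5 at bit 0: 0x6295
word = 0x6295 → big-endian bytes:
  [0]=0x62  [1]=0x95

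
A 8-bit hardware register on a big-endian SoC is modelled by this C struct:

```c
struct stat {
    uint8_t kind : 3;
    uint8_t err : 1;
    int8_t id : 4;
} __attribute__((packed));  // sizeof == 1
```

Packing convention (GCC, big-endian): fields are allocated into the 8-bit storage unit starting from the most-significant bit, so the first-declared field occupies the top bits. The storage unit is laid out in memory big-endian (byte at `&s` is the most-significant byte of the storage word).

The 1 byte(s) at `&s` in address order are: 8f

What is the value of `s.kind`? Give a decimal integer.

[0]=0x8f (big-endian) → word 0x8f
kind:3 @ bit 5 → (0x8f>>5)&0x7 = 0x4  ←
err:1 @ bit 4 → (0x8f>>4)&0x1 = 0x0
id:4 @ bit 0 → (0x8f>>0)&0xf = 0xf

4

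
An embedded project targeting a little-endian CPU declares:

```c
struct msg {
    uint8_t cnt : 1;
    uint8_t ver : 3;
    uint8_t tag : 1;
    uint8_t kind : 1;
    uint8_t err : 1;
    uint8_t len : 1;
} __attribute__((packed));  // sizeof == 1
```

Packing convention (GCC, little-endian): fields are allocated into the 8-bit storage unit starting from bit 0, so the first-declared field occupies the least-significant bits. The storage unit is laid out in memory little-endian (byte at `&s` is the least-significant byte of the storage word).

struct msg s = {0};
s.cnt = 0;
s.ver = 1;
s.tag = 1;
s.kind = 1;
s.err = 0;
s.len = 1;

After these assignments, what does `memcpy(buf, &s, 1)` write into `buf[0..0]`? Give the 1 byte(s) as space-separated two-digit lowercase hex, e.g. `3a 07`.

cnt:1 = 0 → 0x0 << 0 → word 0x00
ver:3 = 1 → 0x1 << 1 → word 0x02
tag:1 = 1 → 0x1 << 4 → word 0x12
kind:1 = 1 → 0x1 << 5 → word 0x32
err:1 = 0 → 0x0 << 6 → word 0x32
len:1 = 1 → 0x1 << 7 → word 0xb2
word = 0xb2 → little-endian bytes:
  [0]=0xb2

b2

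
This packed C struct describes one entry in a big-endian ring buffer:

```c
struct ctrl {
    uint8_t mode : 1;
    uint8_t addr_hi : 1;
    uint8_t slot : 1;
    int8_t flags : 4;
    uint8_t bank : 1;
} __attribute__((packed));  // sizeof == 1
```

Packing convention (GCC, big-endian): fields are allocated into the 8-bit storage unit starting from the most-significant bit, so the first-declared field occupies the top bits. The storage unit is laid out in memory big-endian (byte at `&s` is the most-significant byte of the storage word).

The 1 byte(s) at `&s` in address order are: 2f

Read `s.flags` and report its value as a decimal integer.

7

[0]=0x2f (big-endian) → word 0x2f
mode:1 @ bit 7 → (0x2f>>7)&0x1 = 0x0
addr_hi:1 @ bit 6 → (0x2f>>6)&0x1 = 0x0
slot:1 @ bit 5 → (0x2f>>5)&0x1 = 0x1
flags:4 @ bit 1 → (0x2f>>1)&0xf = 0x7  ←
bank:1 @ bit 0 → (0x2f>>0)&0x1 = 0x1
flags signed 4b, MSB=0: value = 7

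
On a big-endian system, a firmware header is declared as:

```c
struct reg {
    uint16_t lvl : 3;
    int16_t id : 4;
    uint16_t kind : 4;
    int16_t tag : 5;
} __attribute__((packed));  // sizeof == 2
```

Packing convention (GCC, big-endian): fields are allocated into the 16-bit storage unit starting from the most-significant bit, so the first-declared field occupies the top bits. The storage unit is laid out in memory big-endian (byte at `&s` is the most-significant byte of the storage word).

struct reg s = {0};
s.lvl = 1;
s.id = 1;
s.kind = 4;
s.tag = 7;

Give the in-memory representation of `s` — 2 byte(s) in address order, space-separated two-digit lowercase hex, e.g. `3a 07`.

22 87

lvl (3b) val=1 bits=0x1 at bit 13: 0x2000
id (4b) val=1 bits=0x1 at bit 9: 0x2200
kind (4b) val=4 bits=0x4 at bit 5: 0x2280
tag (5b) val=7 bits=0x7 at bit 0: 0x2287
word = 0x2287 → big-endian bytes:
  [0]=0x22  [1]=0x87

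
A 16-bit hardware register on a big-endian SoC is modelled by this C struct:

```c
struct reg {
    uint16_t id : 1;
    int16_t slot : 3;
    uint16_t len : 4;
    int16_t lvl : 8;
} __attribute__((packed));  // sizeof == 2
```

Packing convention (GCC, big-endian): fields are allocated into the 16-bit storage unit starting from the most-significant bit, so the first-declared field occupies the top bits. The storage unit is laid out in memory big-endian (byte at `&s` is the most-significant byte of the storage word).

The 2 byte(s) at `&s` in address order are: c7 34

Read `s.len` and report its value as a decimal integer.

[0]=0xc7 [1]=0x34 (big-endian) → word 0xc734
id:1 @ bit 15 → (0xc734>>15)&0x1 = 0x1
slot:3 @ bit 12 → (0xc734>>12)&0x7 = 0x4
len:4 @ bit 8 → (0xc734>>8)&0xf = 0x7  ←
lvl:8 @ bit 0 → (0xc734>>0)&0xff = 0x34

7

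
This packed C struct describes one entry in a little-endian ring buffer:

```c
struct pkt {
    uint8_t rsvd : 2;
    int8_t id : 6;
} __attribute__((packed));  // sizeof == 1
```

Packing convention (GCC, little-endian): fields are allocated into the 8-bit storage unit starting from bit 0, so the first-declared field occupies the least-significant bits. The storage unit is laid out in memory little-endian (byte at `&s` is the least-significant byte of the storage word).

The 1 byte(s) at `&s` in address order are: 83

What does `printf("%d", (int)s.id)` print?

-32

[0]=0x83 (little-endian) → word 0x83
rsvd:2 @ bit 0 → (0x83>>0)&0x3 = 0x3
id:6 @ bit 2 → (0x83>>2)&0x3f = 0x20  ←
id signed 6b, MSB=1: 32 - 64 = -32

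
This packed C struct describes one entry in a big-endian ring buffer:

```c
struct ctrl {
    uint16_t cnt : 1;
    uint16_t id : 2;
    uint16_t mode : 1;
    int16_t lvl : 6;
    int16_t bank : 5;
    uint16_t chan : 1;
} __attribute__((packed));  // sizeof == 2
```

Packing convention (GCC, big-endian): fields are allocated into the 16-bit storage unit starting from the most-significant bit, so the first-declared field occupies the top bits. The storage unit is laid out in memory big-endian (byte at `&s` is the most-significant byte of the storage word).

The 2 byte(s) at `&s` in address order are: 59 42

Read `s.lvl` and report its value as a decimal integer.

-27

[0]=0x59 [1]=0x42 (big-endian) → word 0x5942
cnt:1 @ bit 15 → (0x5942>>15)&0x1 = 0x0
id:2 @ bit 13 → (0x5942>>13)&0x3 = 0x2
mode:1 @ bit 12 → (0x5942>>12)&0x1 = 0x1
lvl:6 @ bit 6 → (0x5942>>6)&0x3f = 0x25  ←
bank:5 @ bit 1 → (0x5942>>1)&0x1f = 0x1
chan:1 @ bit 0 → (0x5942>>0)&0x1 = 0x0
lvl signed 6b, MSB=1: 37 - 64 = -27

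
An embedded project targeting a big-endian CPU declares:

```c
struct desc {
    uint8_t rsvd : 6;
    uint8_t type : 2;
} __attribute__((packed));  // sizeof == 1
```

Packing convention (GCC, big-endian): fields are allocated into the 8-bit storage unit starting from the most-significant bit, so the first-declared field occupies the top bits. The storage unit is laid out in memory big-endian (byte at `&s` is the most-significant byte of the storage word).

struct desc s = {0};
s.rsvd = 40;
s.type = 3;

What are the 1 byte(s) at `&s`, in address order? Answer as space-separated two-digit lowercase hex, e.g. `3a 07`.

a3

rsvd (6b) val=40 bits=0x28 at bit 2: 0xa0
type (2b) val=3 bits=0x3 at bit 0: 0xa3
word = 0xa3 → big-endian bytes:
  [0]=0xa3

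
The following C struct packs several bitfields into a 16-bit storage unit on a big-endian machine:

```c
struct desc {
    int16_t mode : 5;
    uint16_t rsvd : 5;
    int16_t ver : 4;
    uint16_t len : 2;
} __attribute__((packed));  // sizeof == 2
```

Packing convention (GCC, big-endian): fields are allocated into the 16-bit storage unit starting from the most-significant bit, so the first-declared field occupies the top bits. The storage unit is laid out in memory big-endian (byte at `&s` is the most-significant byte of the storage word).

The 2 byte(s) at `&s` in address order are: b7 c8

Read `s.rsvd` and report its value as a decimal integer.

31

[0]=0xb7 [1]=0xc8 (big-endian) → word 0xb7c8
mode [11+:5] = (word>>11) & 0x1f = 22
rsvd [6+:5] = (word>>6) & 0x1f = 31  ←
ver [2+:4] = (word>>2) & 0xf = 2
len [0+:2] = (word>>0) & 0x3 = 0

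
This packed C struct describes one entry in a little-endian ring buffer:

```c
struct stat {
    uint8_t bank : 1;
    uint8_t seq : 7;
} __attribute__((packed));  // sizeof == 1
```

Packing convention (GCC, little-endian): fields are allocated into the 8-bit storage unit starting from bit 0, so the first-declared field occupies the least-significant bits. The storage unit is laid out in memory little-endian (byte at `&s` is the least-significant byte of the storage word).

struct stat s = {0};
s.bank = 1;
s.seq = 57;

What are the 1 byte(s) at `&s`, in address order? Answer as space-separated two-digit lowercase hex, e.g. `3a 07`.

73

bank:1 = 1 → 0x1 << 0 → word 0x01
seq:7 = 57 → 0x39 << 1 → word 0x73
word = 0x73 → little-endian bytes:
  [0]=0x73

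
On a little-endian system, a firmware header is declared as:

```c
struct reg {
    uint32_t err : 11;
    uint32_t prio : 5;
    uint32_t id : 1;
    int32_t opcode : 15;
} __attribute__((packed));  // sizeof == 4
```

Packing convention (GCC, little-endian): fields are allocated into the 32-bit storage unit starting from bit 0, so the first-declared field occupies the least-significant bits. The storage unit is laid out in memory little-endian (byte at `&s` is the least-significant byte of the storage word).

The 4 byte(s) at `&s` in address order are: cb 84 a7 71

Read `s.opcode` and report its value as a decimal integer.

[0]=0xcb [1]=0x84 [2]=0xa7 [3]=0x71 (little-endian) → word 0x71a784cb
err [0+:11] = (word>>0) & 0x7ff = 1227
prio [11+:5] = (word>>11) & 0x1f = 16
id [16+:1] = (word>>16) & 0x1 = 1
opcode [17+:15] = (word>>17) & 0x7fff = 14547  ←
opcode signed 15b, MSB=0: value = 14547

14547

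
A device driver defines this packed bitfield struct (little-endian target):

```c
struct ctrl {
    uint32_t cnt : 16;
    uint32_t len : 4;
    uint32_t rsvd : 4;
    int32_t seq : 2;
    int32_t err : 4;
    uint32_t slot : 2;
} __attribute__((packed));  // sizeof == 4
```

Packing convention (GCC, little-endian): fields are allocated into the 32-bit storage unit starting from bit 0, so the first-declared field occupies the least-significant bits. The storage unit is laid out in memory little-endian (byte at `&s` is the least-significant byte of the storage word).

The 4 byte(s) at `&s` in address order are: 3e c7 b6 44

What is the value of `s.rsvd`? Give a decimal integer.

11

[0]=0x3e [1]=0xc7 [2]=0xb6 [3]=0x44 (little-endian) → word 0x44b6c73e
cnt:16 @ bit 0 → (0x44b6c73e>>0)&0xffff = 0xc73e
len:4 @ bit 16 → (0x44b6c73e>>16)&0xf = 0x6
rsvd:4 @ bit 20 → (0x44b6c73e>>20)&0xf = 0xb  ←
seq:2 @ bit 24 → (0x44b6c73e>>24)&0x3 = 0x0
err:4 @ bit 26 → (0x44b6c73e>>26)&0xf = 0x1
slot:2 @ bit 30 → (0x44b6c73e>>30)&0x3 = 0x1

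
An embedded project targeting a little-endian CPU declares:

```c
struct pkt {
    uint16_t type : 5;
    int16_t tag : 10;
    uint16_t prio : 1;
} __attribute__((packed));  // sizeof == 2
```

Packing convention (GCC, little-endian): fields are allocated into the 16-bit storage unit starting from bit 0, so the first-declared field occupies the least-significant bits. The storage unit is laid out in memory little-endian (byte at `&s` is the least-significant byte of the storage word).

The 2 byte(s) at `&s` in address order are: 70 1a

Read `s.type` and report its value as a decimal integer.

[0]=0x70 [1]=0x1a (little-endian) → word 0x1a70
type [0+:5] = (word>>0) & 0x1f = 16  ←
tag [5+:10] = (word>>5) & 0x3ff = 211
prio [15+:1] = (word>>15) & 0x1 = 0

16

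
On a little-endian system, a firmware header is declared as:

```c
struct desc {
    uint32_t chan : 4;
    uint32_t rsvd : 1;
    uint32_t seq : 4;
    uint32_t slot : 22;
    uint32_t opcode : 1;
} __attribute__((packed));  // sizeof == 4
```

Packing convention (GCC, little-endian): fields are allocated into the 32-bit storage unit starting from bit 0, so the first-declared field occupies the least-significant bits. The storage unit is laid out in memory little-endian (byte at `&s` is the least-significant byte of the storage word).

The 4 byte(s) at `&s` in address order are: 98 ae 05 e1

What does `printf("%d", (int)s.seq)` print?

[0]=0x98 [1]=0xae [2]=0x05 [3]=0xe1 (little-endian) → word 0xe105ae98
chan:4 @ bit 0 → (0xe105ae98>>0)&0xf = 0x8
rsvd:1 @ bit 4 → (0xe105ae98>>4)&0x1 = 0x1
seq:4 @ bit 5 → (0xe105ae98>>5)&0xf = 0x4  ←
slot:22 @ bit 9 → (0xe105ae98>>9)&0x3fffff = 0x3082d7
opcode:1 @ bit 31 → (0xe105ae98>>31)&0x1 = 0x1

4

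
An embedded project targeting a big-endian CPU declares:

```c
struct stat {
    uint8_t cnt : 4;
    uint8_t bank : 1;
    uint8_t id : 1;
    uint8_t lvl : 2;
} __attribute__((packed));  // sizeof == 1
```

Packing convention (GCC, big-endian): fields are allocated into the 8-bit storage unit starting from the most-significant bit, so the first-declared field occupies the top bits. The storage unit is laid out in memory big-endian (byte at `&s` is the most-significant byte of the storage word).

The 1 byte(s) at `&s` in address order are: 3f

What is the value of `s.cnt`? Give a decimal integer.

[0]=0x3f (big-endian) → word 0x3f
cnt [4+:4] = (word>>4) & 0xf = 3  ←
bank [3+:1] = (word>>3) & 0x1 = 1
id [2+:1] = (word>>2) & 0x1 = 1
lvl [0+:2] = (word>>0) & 0x3 = 3

3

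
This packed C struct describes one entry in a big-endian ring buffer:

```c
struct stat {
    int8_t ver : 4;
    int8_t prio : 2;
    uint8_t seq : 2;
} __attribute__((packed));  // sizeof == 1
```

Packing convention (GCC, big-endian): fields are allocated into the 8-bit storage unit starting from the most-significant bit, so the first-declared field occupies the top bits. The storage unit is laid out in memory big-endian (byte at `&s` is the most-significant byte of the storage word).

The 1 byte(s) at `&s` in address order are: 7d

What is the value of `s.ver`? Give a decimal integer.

[0]=0x7d (big-endian) → word 0x7d
ver [4+:4] = (word>>4) & 0xf = 7  ←
prio [2+:2] = (word>>2) & 0x3 = 3
seq [0+:2] = (word>>0) & 0x3 = 1
ver signed 4b, MSB=0: value = 7

7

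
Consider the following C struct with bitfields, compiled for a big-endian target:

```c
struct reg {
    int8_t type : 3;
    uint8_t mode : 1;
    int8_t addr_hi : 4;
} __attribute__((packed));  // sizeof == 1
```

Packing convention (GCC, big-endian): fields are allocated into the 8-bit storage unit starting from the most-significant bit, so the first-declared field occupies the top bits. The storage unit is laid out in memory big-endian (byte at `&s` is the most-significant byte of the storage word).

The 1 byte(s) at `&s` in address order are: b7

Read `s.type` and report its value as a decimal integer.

[0]=0xb7 (big-endian) → word 0xb7
type [5+:3] = (word>>5) & 0x7 = 5  ←
mode [4+:1] = (word>>4) & 0x1 = 1
addr_hi [0+:4] = (word>>0) & 0xf = 7
type signed 3b, MSB=1: 5 - 8 = -3

-3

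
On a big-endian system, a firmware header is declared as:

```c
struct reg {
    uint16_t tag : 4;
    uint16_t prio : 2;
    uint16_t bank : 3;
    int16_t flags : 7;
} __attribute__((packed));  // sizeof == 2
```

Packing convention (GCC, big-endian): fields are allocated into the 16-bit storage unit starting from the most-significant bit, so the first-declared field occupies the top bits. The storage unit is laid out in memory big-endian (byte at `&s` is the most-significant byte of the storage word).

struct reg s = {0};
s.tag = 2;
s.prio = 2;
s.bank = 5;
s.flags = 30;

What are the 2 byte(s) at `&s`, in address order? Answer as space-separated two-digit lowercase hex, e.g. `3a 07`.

2a 9e

[12+:4] tag=2 & 0xf = 0x2; word=0x2000
[10+:2] prio=2 & 0x3 = 0x2; word=0x2800
[7+:3] bank=5 & 0x7 = 0x5; word=0x2a80
[0+:7] flags=30 & 0x7f = 0x1e; word=0x2a9e
word = 0x2a9e → big-endian bytes:
  [0]=0x2a  [1]=0x9e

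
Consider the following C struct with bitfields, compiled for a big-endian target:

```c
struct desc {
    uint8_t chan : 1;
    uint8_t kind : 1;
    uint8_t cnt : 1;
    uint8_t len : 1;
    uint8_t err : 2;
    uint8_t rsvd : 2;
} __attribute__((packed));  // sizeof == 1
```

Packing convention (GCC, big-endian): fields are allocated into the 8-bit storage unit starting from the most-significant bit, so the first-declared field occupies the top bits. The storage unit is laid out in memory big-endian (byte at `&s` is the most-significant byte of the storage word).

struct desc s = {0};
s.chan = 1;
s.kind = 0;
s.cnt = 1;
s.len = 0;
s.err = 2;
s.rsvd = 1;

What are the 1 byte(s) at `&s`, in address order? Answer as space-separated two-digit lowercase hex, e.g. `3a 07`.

[7+:1] chan=1 & 0x1 = 0x1; word=0x80
[6+:1] kind=0 & 0x1 = 0x0; word=0x80
[5+:1] cnt=1 & 0x1 = 0x1; word=0xa0
[4+:1] len=0 & 0x1 = 0x0; word=0xa0
[2+:2] err=2 & 0x3 = 0x2; word=0xa8
[0+:2] rsvd=1 & 0x3 = 0x1; word=0xa9
word = 0xa9 → big-endian bytes:
  [0]=0xa9

a9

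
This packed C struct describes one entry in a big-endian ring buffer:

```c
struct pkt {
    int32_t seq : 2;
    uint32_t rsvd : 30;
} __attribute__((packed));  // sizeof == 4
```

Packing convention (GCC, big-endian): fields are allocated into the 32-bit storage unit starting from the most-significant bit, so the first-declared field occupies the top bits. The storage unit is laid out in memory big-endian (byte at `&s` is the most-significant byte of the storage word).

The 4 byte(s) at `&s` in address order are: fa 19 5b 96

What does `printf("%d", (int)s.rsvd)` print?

974740374

[0]=0xfa [1]=0x19 [2]=0x5b [3]=0x96 (big-endian) → word 0xfa195b96
seq:2 @ bit 30 → (0xfa195b96>>30)&0x3 = 0x3
rsvd:30 @ bit 0 → (0xfa195b96>>0)&0x3fffffff = 0x3a195b96  ←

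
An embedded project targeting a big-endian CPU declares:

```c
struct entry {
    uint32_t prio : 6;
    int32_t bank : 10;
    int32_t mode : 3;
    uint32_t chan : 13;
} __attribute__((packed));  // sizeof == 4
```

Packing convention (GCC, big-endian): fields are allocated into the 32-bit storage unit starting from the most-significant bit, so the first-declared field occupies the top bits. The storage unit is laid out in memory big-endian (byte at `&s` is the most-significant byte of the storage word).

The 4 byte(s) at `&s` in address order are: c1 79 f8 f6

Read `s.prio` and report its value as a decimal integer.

[0]=0xc1 [1]=0x79 [2]=0xf8 [3]=0xf6 (big-endian) → word 0xc179f8f6
prio:6 @ bit 26 → (0xc179f8f6>>26)&0x3f = 0x30  ←
bank:10 @ bit 16 → (0xc179f8f6>>16)&0x3ff = 0x179
mode:3 @ bit 13 → (0xc179f8f6>>13)&0x7 = 0x7
chan:13 @ bit 0 → (0xc179f8f6>>0)&0x1fff = 0x18f6

48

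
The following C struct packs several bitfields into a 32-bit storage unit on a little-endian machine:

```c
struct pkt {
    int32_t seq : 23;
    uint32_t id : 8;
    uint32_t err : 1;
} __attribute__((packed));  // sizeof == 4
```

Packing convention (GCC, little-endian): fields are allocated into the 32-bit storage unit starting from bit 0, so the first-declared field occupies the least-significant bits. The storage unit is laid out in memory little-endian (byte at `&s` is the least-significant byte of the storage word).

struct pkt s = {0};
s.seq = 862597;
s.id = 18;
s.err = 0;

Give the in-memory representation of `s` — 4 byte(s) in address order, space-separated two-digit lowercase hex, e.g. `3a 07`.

seq (23b) val=862597 bits=0xd2985 at bit 0: 0x000d2985
id (8b) val=18 bits=0x12 at bit 23: 0x090d2985
err (1b) val=0 bits=0x0 at bit 31: 0x090d2985
word = 0x090d2985 → little-endian bytes:
  [0]=0x85  [1]=0x29  [2]=0x0d  [3]=0x09

85 29 0d 09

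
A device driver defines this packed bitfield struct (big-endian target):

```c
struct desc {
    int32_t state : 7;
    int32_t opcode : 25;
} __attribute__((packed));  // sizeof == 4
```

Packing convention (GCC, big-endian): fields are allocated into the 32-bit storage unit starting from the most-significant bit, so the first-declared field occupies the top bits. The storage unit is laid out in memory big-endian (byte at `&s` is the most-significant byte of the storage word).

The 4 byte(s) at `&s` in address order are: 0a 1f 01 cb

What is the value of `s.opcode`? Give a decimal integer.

2032075

[0]=0x0a [1]=0x1f [2]=0x01 [3]=0xcb (big-endian) → word 0x0a1f01cb
state:7 @ bit 25 → (0x0a1f01cb>>25)&0x7f = 0x5
opcode:25 @ bit 0 → (0x0a1f01cb>>0)&0x1ffffff = 0x1f01cb  ←
opcode signed 25b, MSB=0: value = 2032075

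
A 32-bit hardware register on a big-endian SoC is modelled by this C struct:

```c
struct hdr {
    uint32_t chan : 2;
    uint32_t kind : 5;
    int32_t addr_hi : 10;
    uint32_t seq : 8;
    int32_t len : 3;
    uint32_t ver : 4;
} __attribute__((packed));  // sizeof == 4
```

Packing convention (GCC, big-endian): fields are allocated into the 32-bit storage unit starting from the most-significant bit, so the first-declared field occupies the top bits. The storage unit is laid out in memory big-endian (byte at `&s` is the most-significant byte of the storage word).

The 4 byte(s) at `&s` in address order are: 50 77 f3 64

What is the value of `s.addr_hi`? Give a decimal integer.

239

[0]=0x50 [1]=0x77 [2]=0xf3 [3]=0x64 (big-endian) → word 0x5077f364
chan:2 @ bit 30 → (0x5077f364>>30)&0x3 = 0x1
kind:5 @ bit 25 → (0x5077f364>>25)&0x1f = 0x8
addr_hi:10 @ bit 15 → (0x5077f364>>15)&0x3ff = 0xef  ←
seq:8 @ bit 7 → (0x5077f364>>7)&0xff = 0xe6
len:3 @ bit 4 → (0x5077f364>>4)&0x7 = 0x6
ver:4 @ bit 0 → (0x5077f364>>0)&0xf = 0x4
addr_hi signed 10b, MSB=0: value = 239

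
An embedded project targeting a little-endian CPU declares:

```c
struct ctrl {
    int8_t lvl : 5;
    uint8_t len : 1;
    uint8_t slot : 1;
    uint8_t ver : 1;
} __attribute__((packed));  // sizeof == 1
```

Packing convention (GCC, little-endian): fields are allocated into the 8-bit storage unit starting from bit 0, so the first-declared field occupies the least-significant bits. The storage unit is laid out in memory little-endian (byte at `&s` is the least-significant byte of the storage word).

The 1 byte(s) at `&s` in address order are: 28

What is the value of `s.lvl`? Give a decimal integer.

8

[0]=0x28 (little-endian) → word 0x28
lvl [0+:5] = (word>>0) & 0x1f = 8  ←
len [5+:1] = (word>>5) & 0x1 = 1
slot [6+:1] = (word>>6) & 0x1 = 0
ver [7+:1] = (word>>7) & 0x1 = 0
lvl signed 5b, MSB=0: value = 8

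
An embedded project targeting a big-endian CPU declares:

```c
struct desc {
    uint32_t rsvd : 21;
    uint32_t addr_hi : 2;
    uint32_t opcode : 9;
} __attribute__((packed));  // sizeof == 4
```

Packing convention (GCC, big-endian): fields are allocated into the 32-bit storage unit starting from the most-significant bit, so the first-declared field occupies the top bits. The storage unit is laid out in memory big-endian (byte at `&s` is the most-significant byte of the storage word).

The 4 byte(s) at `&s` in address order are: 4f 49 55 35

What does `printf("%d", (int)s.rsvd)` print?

649514

[0]=0x4f [1]=0x49 [2]=0x55 [3]=0x35 (big-endian) → word 0x4f495535
rsvd:21 @ bit 11 → (0x4f495535>>11)&0x1fffff = 0x9e92a  ←
addr_hi:2 @ bit 9 → (0x4f495535>>9)&0x3 = 0x2
opcode:9 @ bit 0 → (0x4f495535>>0)&0x1ff = 0x135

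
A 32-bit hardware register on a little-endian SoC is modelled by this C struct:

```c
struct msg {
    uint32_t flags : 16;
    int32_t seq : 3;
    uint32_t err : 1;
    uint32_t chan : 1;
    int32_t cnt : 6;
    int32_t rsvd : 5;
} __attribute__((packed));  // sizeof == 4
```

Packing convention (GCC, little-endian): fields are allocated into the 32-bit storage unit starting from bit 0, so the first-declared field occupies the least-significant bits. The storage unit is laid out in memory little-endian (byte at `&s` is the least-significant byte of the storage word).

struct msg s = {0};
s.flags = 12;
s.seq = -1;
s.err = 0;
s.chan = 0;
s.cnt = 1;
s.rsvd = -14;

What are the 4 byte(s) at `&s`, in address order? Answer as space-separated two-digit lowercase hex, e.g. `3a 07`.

0c 00 27 90

[0+:16] flags=12 & 0xffff = 0xc; word=0x0000000c
[16+:3] seq=-1 & 0x7 = 0x7; word=0x0007000c
[19+:1] err=0 & 0x1 = 0x0; word=0x0007000c
[20+:1] chan=0 & 0x1 = 0x0; word=0x0007000c
[21+:6] cnt=1 & 0x3f = 0x1; word=0x0027000c
[27+:5] rsvd=-14 & 0x1f = 0x12; word=0x9027000c
word = 0x9027000c → little-endian bytes:
  [0]=0x0c  [1]=0x00  [2]=0x27  [3]=0x90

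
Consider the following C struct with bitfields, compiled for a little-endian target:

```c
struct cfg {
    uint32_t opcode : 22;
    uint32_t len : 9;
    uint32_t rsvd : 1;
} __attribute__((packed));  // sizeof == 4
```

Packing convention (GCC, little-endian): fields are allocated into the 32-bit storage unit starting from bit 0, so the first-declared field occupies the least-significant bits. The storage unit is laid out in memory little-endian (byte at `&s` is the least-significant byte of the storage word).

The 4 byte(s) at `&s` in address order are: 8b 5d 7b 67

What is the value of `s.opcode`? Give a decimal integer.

3890571

[0]=0x8b [1]=0x5d [2]=0x7b [3]=0x67 (little-endian) → word 0x677b5d8b
opcode:22 @ bit 0 → (0x677b5d8b>>0)&0x3fffff = 0x3b5d8b  ←
len:9 @ bit 22 → (0x677b5d8b>>22)&0x1ff = 0x19d
rsvd:1 @ bit 31 → (0x677b5d8b>>31)&0x1 = 0x0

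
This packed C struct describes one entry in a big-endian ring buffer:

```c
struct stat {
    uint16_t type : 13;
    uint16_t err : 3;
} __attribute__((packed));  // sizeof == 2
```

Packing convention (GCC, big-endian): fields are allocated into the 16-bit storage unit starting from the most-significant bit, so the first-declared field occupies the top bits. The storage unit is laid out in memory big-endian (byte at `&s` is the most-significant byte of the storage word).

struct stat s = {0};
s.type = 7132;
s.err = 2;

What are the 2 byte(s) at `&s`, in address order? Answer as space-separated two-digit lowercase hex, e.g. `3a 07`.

de e2

type (13b) val=7132 bits=0x1bdc at bit 3: 0xdee0
err (3b) val=2 bits=0x2 at bit 0: 0xdee2
word = 0xdee2 → big-endian bytes:
  [0]=0xde  [1]=0xe2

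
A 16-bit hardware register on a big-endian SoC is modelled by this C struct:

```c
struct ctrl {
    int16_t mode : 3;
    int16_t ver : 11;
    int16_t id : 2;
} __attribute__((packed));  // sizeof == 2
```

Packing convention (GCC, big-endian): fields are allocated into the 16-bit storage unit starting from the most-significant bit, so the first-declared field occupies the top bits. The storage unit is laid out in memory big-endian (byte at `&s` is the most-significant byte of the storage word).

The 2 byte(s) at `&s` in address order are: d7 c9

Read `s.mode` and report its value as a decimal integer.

[0]=0xd7 [1]=0xc9 (big-endian) → word 0xd7c9
mode [13+:3] = (word>>13) & 0x7 = 6  ←
ver [2+:11] = (word>>2) & 0x7ff = 1522
id [0+:2] = (word>>0) & 0x3 = 1
mode signed 3b, MSB=1: 6 - 8 = -2

-2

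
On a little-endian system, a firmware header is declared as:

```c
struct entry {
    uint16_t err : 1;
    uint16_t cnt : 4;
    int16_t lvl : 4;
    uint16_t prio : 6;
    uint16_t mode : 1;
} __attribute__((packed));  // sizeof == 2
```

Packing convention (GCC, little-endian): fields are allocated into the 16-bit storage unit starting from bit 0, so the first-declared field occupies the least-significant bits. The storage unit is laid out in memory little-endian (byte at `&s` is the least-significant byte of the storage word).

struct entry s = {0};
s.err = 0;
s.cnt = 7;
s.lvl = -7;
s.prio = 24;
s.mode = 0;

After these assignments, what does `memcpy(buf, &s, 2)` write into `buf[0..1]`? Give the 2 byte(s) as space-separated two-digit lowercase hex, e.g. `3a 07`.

err:1 = 0 → 0x0 << 0 → word 0x0000
cnt:4 = 7 → 0x7 << 1 → word 0x000e
lvl:4 = -7 → 0x9 << 5 → word 0x012e
prio:6 = 24 → 0x18 << 9 → word 0x312e
mode:1 = 0 → 0x0 << 15 → word 0x312e
word = 0x312e → little-endian bytes:
  [0]=0x2e  [1]=0x31

2e 31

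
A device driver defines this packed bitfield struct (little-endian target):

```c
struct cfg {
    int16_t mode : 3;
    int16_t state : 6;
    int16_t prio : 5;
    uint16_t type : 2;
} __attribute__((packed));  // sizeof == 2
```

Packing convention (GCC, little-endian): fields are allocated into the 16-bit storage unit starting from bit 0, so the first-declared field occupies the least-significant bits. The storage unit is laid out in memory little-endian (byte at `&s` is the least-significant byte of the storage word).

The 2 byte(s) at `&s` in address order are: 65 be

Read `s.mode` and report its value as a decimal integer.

[0]=0x65 [1]=0xbe (little-endian) → word 0xbe65
mode [0+:3] = (word>>0) & 0x7 = 5  ←
state [3+:6] = (word>>3) & 0x3f = 12
prio [9+:5] = (word>>9) & 0x1f = 31
type [14+:2] = (word>>14) & 0x3 = 2
mode signed 3b, MSB=1: 5 - 8 = -3

-3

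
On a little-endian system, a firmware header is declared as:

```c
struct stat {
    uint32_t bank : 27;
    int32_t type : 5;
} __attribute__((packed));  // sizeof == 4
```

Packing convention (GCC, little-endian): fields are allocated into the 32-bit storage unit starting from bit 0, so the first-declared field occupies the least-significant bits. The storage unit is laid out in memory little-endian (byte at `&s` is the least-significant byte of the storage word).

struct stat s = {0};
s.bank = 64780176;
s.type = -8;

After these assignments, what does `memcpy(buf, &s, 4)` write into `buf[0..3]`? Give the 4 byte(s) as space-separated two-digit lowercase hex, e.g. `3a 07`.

[0+:27] bank=64780176 & 0x7ffffff = 0x3dc7790; word=0x03dc7790
[27+:5] type=-8 & 0x1f = 0x18; word=0xc3dc7790
word = 0xc3dc7790 → little-endian bytes:
  [0]=0x90  [1]=0x77  [2]=0xdc  [3]=0xc3

90 77 dc c3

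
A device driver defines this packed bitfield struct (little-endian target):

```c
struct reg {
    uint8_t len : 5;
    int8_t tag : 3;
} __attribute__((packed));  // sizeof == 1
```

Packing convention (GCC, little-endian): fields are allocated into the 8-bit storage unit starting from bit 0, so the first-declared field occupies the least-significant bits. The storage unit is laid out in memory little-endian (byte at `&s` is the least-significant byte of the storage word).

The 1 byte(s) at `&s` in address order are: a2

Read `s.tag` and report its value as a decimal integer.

[0]=0xa2 (little-endian) → word 0xa2
len:5 @ bit 0 → (0xa2>>0)&0x1f = 0x2
tag:3 @ bit 5 → (0xa2>>5)&0x7 = 0x5  ←
tag signed 3b, MSB=1: 5 - 8 = -3

-3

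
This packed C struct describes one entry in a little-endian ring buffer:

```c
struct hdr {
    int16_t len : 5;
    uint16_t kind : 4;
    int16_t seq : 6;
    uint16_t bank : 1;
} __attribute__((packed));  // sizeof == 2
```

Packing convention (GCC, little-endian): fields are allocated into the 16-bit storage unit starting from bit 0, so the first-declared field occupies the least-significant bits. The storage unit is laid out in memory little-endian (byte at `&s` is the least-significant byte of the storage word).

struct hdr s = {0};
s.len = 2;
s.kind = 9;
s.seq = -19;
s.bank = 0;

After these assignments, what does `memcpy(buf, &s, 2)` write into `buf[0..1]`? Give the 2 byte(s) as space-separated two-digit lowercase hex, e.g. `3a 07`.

len (5b) val=2 bits=0x2 at bit 0: 0x0002
kind (4b) val=9 bits=0x9 at bit 5: 0x0122
seq (6b) val=-19 bits=0x2d at bit 9: 0x5b22
bank (1b) val=0 bits=0x0 at bit 15: 0x5b22
word = 0x5b22 → little-endian bytes:
  [0]=0x22  [1]=0x5b

22 5b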